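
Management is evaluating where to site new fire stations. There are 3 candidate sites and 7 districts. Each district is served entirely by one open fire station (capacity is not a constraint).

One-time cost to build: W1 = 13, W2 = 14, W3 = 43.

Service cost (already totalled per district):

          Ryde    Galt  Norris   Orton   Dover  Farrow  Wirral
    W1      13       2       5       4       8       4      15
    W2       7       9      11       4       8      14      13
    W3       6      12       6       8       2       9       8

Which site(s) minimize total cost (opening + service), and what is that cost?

Open W1 only; minimum total cost 64.

For any fixed open set, each district goes to its cheapest open site; total = fixed + service.
{W1}: Ryde→W1 13, Galt→W1 2, Norris→W1 5, Orton→W1 4, Dover→W1 8, Farrow→W1 4, Wirral→W1 15. Service 51; fixed 13; total 64.
{W1, W2}: Ryde→W2 7, Galt→W1 2, Norris→W1 5, Orton→W1 4, Dover→W1 8, Farrow→W1 4, Wirral→W2 13. Service 43; fixed 27; total 70.
{W2}: Ryde→W2 7, Galt→W2 9, Norris→W2 11, Orton→W2 4, Dover→W2 8, Farrow→W2 14, Wirral→W2 13. Service 66; fixed 14; total 80.
{W1, W2, W3}: Ryde→W3 6, Galt→W1 2, Norris→W1 5, Orton→W1 4, Dover→W3 2, Farrow→W1 4, Wirral→W3 8. Service 31; fixed 70; total 101.
(All 7 nonempty subsets were checked; W1 only is lowest.)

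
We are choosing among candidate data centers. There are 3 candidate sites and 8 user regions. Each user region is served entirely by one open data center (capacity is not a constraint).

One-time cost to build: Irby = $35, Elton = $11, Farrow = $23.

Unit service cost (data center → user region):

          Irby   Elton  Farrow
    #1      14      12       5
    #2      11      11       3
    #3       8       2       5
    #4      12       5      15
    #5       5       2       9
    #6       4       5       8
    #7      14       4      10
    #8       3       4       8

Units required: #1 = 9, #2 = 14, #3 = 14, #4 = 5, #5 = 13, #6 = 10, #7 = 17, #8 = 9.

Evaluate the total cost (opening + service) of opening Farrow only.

Each user region is assigned to its cheapest site among the open ones.
{Farrow}: #1→Farrow 5·9=45, #2→Farrow 3·14=42, #3→Farrow 5·14=70, #4→Farrow 15·5=75, #5→Farrow 9·13=117, #6→Farrow 8·10=80, #7→Farrow 10·17=170, #8→Farrow 8·9=72. Service 671; fixed 23; total 694.

Total cost: 694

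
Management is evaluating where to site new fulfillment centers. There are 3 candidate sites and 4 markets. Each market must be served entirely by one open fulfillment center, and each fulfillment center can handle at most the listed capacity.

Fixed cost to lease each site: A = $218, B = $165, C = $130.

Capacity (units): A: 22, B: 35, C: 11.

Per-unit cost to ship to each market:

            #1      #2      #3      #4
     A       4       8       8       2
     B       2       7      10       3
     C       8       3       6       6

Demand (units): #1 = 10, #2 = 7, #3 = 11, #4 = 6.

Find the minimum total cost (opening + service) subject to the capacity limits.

Open {B}: #1→B 2·10=20, #2→B 7·7=49, #3→B 10·11=110, #4→B 3·6=18.
Loads: B carries 34/35. Service 197; fixed 165; total 362.
Next best feasible plan costs 448.

Minimum total cost: 362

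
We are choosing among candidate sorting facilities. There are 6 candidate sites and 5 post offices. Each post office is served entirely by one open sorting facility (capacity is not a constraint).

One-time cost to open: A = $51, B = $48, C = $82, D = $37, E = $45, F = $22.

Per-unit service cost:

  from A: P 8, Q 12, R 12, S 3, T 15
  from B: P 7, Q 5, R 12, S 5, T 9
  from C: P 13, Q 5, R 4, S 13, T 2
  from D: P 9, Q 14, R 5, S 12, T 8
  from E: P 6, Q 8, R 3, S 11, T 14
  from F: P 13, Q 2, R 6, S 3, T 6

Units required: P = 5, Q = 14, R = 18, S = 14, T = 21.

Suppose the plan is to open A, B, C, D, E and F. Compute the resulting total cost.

Total cost: 481

Each post office is assigned to its cheapest site among the open ones.
{A, B, C, D, E, F}: P→E 6·5=30, Q→F 2·14=28, R→E 3·18=54, S→A 3·14=42, T→C 2·21=42. Service 196; fixed 285; total 481.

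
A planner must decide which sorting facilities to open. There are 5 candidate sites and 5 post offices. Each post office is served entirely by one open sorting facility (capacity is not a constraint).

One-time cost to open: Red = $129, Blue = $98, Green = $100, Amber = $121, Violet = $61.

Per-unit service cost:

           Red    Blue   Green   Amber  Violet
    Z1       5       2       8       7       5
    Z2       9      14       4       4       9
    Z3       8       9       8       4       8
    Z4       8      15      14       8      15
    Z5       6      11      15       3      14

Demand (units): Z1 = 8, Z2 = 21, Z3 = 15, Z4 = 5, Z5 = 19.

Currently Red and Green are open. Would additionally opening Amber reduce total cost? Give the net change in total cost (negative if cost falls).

Current service cost with {Red, Green}: 398.
Adding Amber: each post office re-picks its cheapest; new service cost 281, saving 117.
Extra fixed cost: 121. Net change = 121 − 117 = 4.
(Totals: 627 → 631.)

No — net change +4 (cost rises by 4).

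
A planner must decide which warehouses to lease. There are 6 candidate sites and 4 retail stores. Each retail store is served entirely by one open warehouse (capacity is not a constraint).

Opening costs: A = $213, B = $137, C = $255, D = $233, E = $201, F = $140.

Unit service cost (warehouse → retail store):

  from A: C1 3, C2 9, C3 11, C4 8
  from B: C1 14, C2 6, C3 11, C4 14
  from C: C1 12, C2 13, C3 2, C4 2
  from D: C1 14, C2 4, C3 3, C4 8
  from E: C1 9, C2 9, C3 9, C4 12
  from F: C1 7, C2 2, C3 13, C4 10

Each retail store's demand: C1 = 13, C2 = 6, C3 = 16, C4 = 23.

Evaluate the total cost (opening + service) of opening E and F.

Total cost: 818

Each retail store is assigned to its cheapest site among the open ones.
{E, F}: C1→F 7·13=91, C2→F 2·6=12, C3→E 9·16=144, C4→F 10·23=230. Service 477; fixed 341; total 818.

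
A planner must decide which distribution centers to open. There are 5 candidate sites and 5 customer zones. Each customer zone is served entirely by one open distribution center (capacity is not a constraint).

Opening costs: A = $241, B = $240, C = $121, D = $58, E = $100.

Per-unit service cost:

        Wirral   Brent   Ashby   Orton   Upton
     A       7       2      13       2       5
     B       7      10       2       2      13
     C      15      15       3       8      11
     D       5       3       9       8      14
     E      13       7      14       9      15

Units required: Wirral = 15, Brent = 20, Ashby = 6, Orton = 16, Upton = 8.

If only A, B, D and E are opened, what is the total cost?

Total cost: 838

Each customer zone is assigned to its cheapest site among the open ones.
{A, B, D, E}: Wirral→D 5·15=75, Brent→A 2·20=40, Ashby→B 2·6=12, Orton→A 2·16=32, Upton→A 5·8=40. Service 199; fixed 639; total 838.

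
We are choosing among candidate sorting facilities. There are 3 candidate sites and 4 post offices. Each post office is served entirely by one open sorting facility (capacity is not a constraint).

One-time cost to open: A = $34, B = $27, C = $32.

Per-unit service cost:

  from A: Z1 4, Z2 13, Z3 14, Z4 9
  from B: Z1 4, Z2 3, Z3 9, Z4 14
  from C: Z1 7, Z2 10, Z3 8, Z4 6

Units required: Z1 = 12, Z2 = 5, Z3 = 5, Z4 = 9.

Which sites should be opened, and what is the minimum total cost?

Open B and C; minimum total cost 216.

For any fixed open set, each post office goes to its cheapest open site; total = fixed + service.
{B, C}: Z1→B 4·12=48, Z2→B 3·5=15, Z3→C 8·5=40, Z4→C 6·9=54. Service 157; fixed 59; total 216.
{A, B}: service 189 + fixed 61 = 250
{A, B, C}: service 157 + fixed 93 = 250
{B}: service 234 + fixed 27 = 261
No other subset beats 216.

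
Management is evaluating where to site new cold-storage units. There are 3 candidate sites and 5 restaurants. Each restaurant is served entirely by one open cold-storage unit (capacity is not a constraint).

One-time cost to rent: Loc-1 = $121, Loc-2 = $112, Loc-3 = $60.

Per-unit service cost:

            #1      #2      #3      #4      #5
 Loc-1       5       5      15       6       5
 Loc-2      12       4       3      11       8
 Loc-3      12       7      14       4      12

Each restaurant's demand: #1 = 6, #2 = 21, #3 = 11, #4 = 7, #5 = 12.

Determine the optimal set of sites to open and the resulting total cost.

Open Loc-2 only; minimum total cost 474.

For any fixed open set, each restaurant goes to its cheapest open site; total = fixed + service.
{Loc-2}: #1→Loc-2 12·6=72, #2→Loc-2 4·21=84, #3→Loc-2 3·11=33, #4→Loc-2 11·7=77, #5→Loc-2 8·12=96. Service 362; fixed 112; total 474.
{Loc-1, Loc-2}: service 249 + fixed 233 = 482
{Loc-2, Loc-3}: service 313 + fixed 172 = 485
{Loc-1, Loc-2, Loc-3}: service 235 + fixed 293 = 528
No other subset beats 474.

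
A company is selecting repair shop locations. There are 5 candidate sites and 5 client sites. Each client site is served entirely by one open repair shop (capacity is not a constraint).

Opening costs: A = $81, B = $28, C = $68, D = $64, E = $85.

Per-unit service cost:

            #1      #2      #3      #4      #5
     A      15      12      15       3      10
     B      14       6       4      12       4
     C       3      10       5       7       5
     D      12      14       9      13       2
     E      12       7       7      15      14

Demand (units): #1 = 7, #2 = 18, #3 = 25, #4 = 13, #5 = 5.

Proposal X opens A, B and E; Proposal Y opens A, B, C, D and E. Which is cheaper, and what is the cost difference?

Proposal X: {A, B, E}: #1→E 12·7=84, #2→B 6·18=108, #3→B 4·25=100, #4→A 3·13=39, #5→B 4·5=20. Service 351; fixed 194; total 545.
Proposal Y: {A, B, C, D, E}: #1→C 3·7=21, #2→B 6·18=108, #3→B 4·25=100, #4→A 3·13=39, #5→D 2·5=10. Service 278; fixed 326; total 604.
Difference: |545 − 604| = 59.

Proposal X is cheaper by 59.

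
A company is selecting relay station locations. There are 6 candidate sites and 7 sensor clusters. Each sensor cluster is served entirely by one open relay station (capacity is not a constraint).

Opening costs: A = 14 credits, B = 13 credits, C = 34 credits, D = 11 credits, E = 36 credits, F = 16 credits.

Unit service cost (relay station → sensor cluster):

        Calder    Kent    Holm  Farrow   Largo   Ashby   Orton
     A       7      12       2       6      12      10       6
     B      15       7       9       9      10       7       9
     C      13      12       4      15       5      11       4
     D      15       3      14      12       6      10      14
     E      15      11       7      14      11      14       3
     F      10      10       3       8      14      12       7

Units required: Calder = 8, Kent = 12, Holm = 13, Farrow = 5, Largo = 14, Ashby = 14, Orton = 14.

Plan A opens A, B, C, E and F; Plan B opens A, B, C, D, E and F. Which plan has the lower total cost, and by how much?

Plan B is cheaper by 37.

Plan A: {A, B, C, E, F}: Calder→A 7·8=56, Kent→B 7·12=84, Holm→A 2·13=26, Farrow→A 6·5=30, Largo→C 5·14=70, Ashby→B 7·14=98, Orton→E 3·14=42. Service 406; fixed 113; total 519.
Plan B: {A, B, C, D, E, F}: Calder→A 7·8=56, Kent→D 3·12=36, Holm→A 2·13=26, Farrow→A 6·5=30, Largo→C 5·14=70, Ashby→B 7·14=98, Orton→E 3·14=42. Service 358; fixed 124; total 482.
Difference: |519 − 482| = 37.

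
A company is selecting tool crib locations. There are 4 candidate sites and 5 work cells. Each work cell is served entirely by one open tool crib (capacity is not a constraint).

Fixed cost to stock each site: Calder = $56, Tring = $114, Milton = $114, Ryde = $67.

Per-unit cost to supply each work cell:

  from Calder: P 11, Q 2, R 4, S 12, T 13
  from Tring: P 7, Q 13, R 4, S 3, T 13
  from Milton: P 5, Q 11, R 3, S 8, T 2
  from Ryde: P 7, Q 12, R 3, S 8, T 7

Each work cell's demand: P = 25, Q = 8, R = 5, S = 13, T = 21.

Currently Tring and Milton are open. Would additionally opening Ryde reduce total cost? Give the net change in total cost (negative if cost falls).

No — net change +67 (cost rises by 67).

Current service cost with {Tring, Milton}: 309.
Adding Ryde: each work cell re-picks its cheapest; new service cost 309, saving 0.
Extra fixed cost: 67. Net change = 67 − 0 = 67.
(Totals: 537 → 604.)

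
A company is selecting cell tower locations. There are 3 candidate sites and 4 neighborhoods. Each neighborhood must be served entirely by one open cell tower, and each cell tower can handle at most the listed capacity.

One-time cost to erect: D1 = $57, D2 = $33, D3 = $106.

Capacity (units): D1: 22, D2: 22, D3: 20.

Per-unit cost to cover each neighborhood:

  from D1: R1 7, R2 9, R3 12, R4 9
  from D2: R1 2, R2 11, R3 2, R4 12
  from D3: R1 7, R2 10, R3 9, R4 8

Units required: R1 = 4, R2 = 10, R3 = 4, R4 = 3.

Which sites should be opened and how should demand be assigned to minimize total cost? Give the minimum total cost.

Minimum total cost: 195

Open {D2}: R1→D2 2·4=8, R2→D2 11·10=110, R3→D2 2·4=8, R4→D2 12·3=36.
Loads: D2 carries 21/22. Service 162; fixed 33; total 195.
Next best feasible plan costs 223.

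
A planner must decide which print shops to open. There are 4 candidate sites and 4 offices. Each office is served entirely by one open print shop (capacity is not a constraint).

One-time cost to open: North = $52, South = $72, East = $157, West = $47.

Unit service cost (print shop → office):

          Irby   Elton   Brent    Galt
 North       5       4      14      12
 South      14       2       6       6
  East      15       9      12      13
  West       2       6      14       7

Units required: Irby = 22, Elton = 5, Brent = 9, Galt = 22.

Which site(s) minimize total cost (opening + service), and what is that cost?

Open South and West; minimum total cost 359.

For any fixed open set, each office goes to its cheapest open site; total = fixed + service.
{South, West}: Irby→West 2·22=44, Elton→South 2·5=10, Brent→South 6·9=54, Galt→South 6·22=132. Service 240; fixed 119; total 359.
{West}: Irby→West 2·22=44, Elton→West 6·5=30, Brent→West 14·9=126, Galt→West 7·22=154. Service 354; fixed 47; total 401.
{North, South, West}: service 240 + fixed 171 = 411
{North, South, East, West}: Irby→West 2·22=44, Elton→South 2·5=10, Brent→South 6·9=54, Galt→South 6·22=132. Service 240; fixed 328; total 568.
No other subset beats 359.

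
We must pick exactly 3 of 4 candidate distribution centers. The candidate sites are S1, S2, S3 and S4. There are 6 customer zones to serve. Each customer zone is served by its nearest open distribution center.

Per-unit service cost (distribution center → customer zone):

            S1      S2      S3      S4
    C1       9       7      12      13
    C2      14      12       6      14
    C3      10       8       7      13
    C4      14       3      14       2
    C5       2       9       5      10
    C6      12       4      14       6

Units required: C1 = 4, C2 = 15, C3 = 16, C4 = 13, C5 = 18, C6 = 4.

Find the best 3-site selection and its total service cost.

Choose S1, S2 and S3; total service cost 321.

With exactly 3 open, each customer zone uses its cheapest among the chosen.
{S1, S2, S3}: C1→S2 7·4=28, C2→S3 6·15=90, C3→S3 7·16=112, C4→S2 3·13=39, C5→S1 2·18=36, C6→S2 4·4=16. Service cost 321.
{S1, S3, S4}: service cost 324
{S2, S3, S4}: service cost 362
Among all 4 size-3 choices, {S1, S2, S3} is lowest.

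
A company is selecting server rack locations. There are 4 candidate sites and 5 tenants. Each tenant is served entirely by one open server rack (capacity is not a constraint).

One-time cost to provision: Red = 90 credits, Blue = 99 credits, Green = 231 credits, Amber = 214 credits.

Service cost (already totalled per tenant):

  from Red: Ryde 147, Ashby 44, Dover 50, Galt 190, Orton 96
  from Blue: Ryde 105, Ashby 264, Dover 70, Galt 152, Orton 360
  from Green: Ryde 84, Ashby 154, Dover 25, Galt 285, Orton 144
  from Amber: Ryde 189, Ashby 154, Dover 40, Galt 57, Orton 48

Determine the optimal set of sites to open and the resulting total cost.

Open Red only; minimum total cost 617.

For any fixed open set, each tenant goes to its cheapest open site; total = fixed + service.
{Red}: Ryde→Red 147, Ashby→Red 44, Dover→Red 50, Galt→Red 190, Orton→Red 96. Service 527; fixed 90; total 617.
{Red, Blue}: Ryde→Blue 105, Ashby→Red 44, Dover→Red 50, Galt→Blue 152, Orton→Red 96. Service 447; fixed 189; total 636.
{Red, Amber}: service 336 + fixed 304 = 640
{Red, Blue, Green, Amber}: service 258 + fixed 634 = 892
No other subset beats 617.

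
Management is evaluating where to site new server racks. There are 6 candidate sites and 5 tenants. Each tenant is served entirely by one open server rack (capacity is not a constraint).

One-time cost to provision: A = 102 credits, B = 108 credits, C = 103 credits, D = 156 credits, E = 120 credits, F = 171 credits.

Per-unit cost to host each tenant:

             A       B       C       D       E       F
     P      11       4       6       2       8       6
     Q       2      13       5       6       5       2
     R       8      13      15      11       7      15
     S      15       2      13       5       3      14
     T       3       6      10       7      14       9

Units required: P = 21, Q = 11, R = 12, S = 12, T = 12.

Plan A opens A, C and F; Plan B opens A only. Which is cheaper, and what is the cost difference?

Plan A: {A, C, F}: P→C 6·21=126, Q→A 2·11=22, R→A 8·12=96, S→C 13·12=156, T→A 3·12=36. Service 436; fixed 376; total 812.
Plan B: {A}: P→A 11·21=231, Q→A 2·11=22, R→A 8·12=96, S→A 15·12=180, T→A 3·12=36. Service 565; fixed 102; total 667.
Difference: |812 − 667| = 145.

Plan B is cheaper by 145.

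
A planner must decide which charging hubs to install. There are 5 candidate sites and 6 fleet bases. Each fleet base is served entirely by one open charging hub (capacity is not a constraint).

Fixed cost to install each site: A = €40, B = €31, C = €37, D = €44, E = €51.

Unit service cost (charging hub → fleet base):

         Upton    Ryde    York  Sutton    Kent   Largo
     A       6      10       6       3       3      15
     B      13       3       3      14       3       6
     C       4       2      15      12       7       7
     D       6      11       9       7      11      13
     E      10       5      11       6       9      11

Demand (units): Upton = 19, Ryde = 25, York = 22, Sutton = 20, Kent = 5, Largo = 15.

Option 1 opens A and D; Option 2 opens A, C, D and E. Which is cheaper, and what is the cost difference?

Option 2 is cheaper by 240.

Option 1: {A, D}: Upton→A 6·19=114, Ryde→A 10·25=250, York→A 6·22=132, Sutton→A 3·20=60, Kent→A 3·5=15, Largo→D 13·15=195. Service 766; fixed 84; total 850.
Option 2: {A, C, D, E}: Upton→C 4·19=76, Ryde→C 2·25=50, York→A 6·22=132, Sutton→A 3·20=60, Kent→A 3·5=15, Largo→C 7·15=105. Service 438; fixed 172; total 610.
Difference: |850 − 610| = 240.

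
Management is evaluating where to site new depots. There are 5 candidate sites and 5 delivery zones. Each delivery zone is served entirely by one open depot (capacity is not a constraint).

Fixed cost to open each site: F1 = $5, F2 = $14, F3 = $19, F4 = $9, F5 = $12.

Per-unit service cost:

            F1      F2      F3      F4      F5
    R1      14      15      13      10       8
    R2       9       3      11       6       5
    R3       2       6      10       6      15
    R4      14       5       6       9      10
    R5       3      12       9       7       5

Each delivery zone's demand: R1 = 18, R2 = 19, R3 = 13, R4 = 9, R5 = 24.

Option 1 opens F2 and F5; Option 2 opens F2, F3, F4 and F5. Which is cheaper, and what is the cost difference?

Option 1: {F2, F5}: R1→F5 8·18=144, R2→F2 3·19=57, R3→F2 6·13=78, R4→F2 5·9=45, R5→F5 5·24=120. Service 444; fixed 26; total 470.
Option 2: {F2, F3, F4, F5}: R1→F5 8·18=144, R2→F2 3·19=57, R3→F2 6·13=78, R4→F2 5·9=45, R5→F5 5·24=120. Service 444; fixed 54; total 498.
Difference: |470 − 498| = 28.

Option 1 is cheaper by 28.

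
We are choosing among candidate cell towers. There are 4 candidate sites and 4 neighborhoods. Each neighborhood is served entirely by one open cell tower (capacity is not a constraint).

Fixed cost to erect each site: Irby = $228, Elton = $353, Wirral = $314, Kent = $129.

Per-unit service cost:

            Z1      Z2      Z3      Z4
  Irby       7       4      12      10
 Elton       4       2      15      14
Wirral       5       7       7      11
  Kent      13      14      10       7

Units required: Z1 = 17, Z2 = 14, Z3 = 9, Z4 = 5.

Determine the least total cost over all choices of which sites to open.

Minimum total cost: 561

For any fixed open set, each neighborhood goes to its cheapest open site; total = fixed + service.
{Irby}: Z1→Irby 7·17=119, Z2→Irby 4·14=56, Z3→Irby 12·9=108, Z4→Irby 10·5=50. Service 333; fixed 228; total 561.
{Wirral}: Z1→Wirral 5·17=85, Z2→Wirral 7·14=98, Z3→Wirral 7·9=63, Z4→Wirral 11·5=55. Service 301; fixed 314; total 615.
{Elton}: Z1→Elton 4·17=68, Z2→Elton 2·14=28, Z3→Elton 15·9=135, Z4→Elton 14·5=70. Service 301; fixed 353; total 654.
{Irby, Elton, Wirral, Kent}: Z1→Elton 4·17=68, Z2→Elton 2·14=28, Z3→Wirral 7·9=63, Z4→Kent 7·5=35. Service 194; fixed 1024; total 1218.
No other subset beats 561.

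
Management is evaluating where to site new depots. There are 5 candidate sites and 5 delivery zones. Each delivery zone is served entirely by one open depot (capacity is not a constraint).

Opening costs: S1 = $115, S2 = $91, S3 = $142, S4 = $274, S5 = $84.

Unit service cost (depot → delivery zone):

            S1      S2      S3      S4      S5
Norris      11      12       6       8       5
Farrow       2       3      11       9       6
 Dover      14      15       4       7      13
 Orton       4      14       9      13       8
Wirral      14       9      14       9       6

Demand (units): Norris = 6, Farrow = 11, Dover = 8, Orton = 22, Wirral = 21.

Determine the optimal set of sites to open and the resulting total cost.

Open S1 and S5; minimum total cost 569.

For any fixed open set, each delivery zone goes to its cheapest open site; total = fixed + service.
{S1, S5}: Norris→S5 5·6=30, Farrow→S1 2·11=22, Dover→S5 13·8=104, Orton→S1 4·22=88, Wirral→S5 6·21=126. Service 370; fixed 199; total 569.
{S5}: service 502 + fixed 84 = 586
{S1, S3, S5}: Norris→S5 5·6=30, Farrow→S1 2·11=22, Dover→S3 4·8=32, Orton→S1 4·22=88, Wirral→S5 6·21=126. Service 298; fixed 341; total 639.
{S1, S2, S3, S4, S5}: service 298 + fixed 706 = 1004
No other subset beats 569.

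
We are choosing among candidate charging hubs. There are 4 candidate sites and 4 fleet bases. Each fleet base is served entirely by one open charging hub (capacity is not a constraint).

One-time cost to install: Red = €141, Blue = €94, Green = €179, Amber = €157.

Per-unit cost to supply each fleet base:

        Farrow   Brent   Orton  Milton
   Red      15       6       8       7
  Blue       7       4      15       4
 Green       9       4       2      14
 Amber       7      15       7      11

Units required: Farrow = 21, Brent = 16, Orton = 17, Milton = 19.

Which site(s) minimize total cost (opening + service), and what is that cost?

For any fixed open set, each fleet base goes to its cheapest open site; total = fixed + service.
{Blue, Green}: Farrow→Blue 7·21=147, Brent→Blue 4·16=64, Orton→Green 2·17=34, Milton→Blue 4·19=76. Service 321; fixed 273; total 594.
{Blue}: service 542 + fixed 94 = 636
{Blue, Amber}: service 406 + fixed 251 = 657
{Red, Blue, Green, Amber}: service 321 + fixed 571 = 892
No other subset beats 594.

Open Blue and Green; minimum total cost 594.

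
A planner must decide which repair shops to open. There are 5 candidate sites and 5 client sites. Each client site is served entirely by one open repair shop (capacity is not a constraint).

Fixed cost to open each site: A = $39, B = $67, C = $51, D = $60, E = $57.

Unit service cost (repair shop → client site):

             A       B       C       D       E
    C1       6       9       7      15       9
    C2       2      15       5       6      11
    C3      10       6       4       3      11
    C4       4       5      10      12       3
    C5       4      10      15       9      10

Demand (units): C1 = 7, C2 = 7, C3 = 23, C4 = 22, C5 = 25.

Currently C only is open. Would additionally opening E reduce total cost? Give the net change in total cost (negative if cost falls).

Current service cost with {C}: 771.
Adding E: each client site re-picks its cheapest; new service cost 492, saving 279.
Extra fixed cost: 57. Net change = 57 − 279 = -222.
(Totals: 822 → 600.)

Yes — net change −222 (cost falls by 222).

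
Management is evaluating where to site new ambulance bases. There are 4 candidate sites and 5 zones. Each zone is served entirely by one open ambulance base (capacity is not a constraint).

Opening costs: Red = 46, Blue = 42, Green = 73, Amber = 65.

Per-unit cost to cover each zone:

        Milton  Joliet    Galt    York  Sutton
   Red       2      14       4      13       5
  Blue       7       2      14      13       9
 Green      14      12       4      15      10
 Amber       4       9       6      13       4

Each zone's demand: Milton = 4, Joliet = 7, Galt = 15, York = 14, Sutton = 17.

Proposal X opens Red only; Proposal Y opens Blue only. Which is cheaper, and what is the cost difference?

Proposal X is cheaper by 150.

Proposal X: {Red}: Milton→Red 2·4=8, Joliet→Red 14·7=98, Galt→Red 4·15=60, York→Red 13·14=182, Sutton→Red 5·17=85. Service 433; fixed 46; total 479.
Proposal Y: {Blue}: Milton→Blue 7·4=28, Joliet→Blue 2·7=14, Galt→Blue 14·15=210, York→Blue 13·14=182, Sutton→Blue 9·17=153. Service 587; fixed 42; total 629.
Difference: |479 − 629| = 150.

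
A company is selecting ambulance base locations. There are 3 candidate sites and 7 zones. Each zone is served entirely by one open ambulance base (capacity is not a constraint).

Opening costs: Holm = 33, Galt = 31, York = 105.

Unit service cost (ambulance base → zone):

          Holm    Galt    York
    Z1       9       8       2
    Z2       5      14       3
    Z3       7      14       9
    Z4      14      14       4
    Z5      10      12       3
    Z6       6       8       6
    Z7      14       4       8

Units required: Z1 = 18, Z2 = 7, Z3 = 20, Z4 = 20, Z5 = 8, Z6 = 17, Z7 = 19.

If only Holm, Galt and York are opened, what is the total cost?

Total cost: 648

Each zone is assigned to its cheapest site among the open ones.
{Holm, Galt, York}: Z1→York 2·18=36, Z2→York 3·7=21, Z3→Holm 7·20=140, Z4→York 4·20=80, Z5→York 3·8=24, Z6→Holm 6·17=102, Z7→Galt 4·19=76. Service 479; fixed 169; total 648.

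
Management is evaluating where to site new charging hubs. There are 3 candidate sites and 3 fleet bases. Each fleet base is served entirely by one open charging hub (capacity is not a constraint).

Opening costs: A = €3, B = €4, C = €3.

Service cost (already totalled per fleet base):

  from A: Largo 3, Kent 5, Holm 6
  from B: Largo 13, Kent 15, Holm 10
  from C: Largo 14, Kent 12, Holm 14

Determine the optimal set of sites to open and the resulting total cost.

For any fixed open set, each fleet base goes to its cheapest open site; total = fixed + service.
{A}: Largo→A 3, Kent→A 5, Holm→A 6. Service 14; fixed 3; total 17.
{A, C}: Largo→A 3, Kent→A 5, Holm→A 6. Service 14; fixed 6; total 20.
{A, B}: Largo→A 3, Kent→A 5, Holm→A 6. Service 14; fixed 7; total 21.
{A, B, C}: service 14 + fixed 10 = 24
No other subset beats 17.

Open A only; minimum total cost 17.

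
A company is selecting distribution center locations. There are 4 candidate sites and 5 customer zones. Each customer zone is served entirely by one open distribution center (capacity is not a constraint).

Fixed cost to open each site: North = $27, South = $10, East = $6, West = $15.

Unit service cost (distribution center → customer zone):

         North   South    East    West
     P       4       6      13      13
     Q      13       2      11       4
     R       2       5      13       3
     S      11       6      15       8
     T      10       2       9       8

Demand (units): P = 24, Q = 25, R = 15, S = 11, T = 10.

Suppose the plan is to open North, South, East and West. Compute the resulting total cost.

Total cost: 320

Each customer zone is assigned to its cheapest site among the open ones.
{North, South, East, West}: P→North 4·24=96, Q→South 2·25=50, R→North 2·15=30, S→South 6·11=66, T→South 2·10=20. Service 262; fixed 58; total 320.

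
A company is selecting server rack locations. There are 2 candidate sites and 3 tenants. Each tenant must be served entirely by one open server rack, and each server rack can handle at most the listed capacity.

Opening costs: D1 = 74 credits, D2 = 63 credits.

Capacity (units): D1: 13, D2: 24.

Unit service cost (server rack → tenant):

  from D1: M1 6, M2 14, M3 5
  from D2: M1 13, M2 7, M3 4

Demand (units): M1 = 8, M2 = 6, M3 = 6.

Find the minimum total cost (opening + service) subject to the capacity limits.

Minimum total cost: 233

Open {D2}: M1→D2 13·8=104, M2→D2 7·6=42, M3→D2 4·6=24.
Loads: D2 carries 20/24. Service 170; fixed 63; total 233.
Next best feasible plan costs 251.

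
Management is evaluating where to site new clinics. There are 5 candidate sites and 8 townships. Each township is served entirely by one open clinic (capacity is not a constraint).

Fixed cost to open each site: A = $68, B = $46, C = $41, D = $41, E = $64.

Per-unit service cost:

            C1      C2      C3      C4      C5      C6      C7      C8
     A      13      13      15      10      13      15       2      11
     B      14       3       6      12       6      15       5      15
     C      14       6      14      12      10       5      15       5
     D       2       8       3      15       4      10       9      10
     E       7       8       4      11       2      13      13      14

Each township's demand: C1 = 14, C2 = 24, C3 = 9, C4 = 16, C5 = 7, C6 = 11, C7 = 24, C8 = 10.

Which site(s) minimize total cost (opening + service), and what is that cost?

For any fixed open set, each township goes to its cheapest open site; total = fixed + service.
{A, B, C, D}: C1→D 2·14=28, C2→B 3·24=72, C3→D 3·9=27, C4→A 10·16=160, C5→D 4·7=28, C6→C 5·11=55, C7→A 2·24=48, C8→C 5·10=50. Service 468; fixed 196; total 664.
{A, C, D}: service 540 + fixed 150 = 690
{B, C, D}: C1→D 2·14=28, C2→B 3·24=72, C3→D 3·9=27, C4→B 12·16=192, C5→D 4·7=28, C6→C 5·11=55, C7→B 5·24=120, C8→C 5·10=50. Service 572; fixed 128; total 700.
{A, B, C, D, E}: service 454 + fixed 260 = 714
No other subset beats 664.

Open A, B, C and D; minimum total cost 664.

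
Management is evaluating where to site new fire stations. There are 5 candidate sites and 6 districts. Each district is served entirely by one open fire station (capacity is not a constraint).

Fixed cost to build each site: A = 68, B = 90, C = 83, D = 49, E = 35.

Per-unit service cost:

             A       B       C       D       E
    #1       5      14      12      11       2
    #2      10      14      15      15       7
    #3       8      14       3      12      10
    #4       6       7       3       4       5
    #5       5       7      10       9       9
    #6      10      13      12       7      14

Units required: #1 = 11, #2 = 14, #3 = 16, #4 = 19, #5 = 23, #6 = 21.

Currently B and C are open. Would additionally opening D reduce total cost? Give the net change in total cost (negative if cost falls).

Yes — net change −67 (cost falls by 67).

Current service cost with {B, C}: 846.
Adding D: each district re-picks its cheapest; new service cost 730, saving 116.
Extra fixed cost: 49. Net change = 49 − 116 = -67.
(Totals: 1019 → 952.)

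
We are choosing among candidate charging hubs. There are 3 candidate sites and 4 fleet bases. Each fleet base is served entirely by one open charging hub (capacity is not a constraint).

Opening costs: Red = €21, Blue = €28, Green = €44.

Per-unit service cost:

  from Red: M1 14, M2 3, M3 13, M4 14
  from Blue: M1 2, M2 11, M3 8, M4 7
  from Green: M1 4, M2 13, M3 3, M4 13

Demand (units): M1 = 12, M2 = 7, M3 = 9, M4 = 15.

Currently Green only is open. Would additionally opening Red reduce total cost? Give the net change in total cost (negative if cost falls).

Yes — net change −49 (cost falls by 49).

Current service cost with {Green}: 361.
Adding Red: each fleet base re-picks its cheapest; new service cost 291, saving 70.
Extra fixed cost: 21. Net change = 21 − 70 = -49.
(Totals: 405 → 356.)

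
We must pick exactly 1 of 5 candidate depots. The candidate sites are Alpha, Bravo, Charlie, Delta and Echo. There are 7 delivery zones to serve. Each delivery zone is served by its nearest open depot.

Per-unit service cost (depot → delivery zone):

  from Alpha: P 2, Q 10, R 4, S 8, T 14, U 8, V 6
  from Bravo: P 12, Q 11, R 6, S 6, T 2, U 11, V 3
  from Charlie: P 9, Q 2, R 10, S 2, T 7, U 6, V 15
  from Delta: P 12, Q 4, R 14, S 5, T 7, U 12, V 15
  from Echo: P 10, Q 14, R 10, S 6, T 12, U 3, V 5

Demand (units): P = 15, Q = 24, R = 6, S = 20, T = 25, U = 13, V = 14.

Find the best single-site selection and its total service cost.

Choose Charlie only; total service cost 746.

With exactly 1 open, each delivery zone uses its cheapest among the chosen.
{Charlie}: P→Charlie 9·15=135, Q→Charlie 2·24=48, R→Charlie 10·6=60, S→Charlie 2·20=40, T→Charlie 7·25=175, U→Charlie 6·13=78, V→Charlie 15·14=210. Service cost 746.
{Bravo}: service cost 835
{Alpha}: service cost 992
Among all 5 size-1 choices, {Charlie} is lowest.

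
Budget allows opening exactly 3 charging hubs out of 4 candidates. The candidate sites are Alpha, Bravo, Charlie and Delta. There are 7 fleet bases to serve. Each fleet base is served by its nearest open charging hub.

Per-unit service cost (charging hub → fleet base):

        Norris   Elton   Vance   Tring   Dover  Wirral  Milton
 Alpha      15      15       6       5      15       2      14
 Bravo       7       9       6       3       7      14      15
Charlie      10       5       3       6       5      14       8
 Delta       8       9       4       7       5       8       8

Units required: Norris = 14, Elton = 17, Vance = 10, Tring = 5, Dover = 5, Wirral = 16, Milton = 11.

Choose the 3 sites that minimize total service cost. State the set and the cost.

With exactly 3 open, each fleet base uses its cheapest among the chosen.
{Alpha, Bravo, Charlie}: Norris→Bravo 7·14=98, Elton→Charlie 5·17=85, Vance→Charlie 3·10=30, Tring→Bravo 3·5=15, Dover→Charlie 5·5=25, Wirral→Alpha 2·16=32, Milton→Charlie 8·11=88. Service cost 373.
{Alpha, Charlie, Delta}: service cost 397
{Alpha, Bravo, Delta}: service cost 451
Among all 4 size-3 choices, {Alpha, Bravo, Charlie} is lowest.

Choose Alpha, Bravo and Charlie; total service cost 373.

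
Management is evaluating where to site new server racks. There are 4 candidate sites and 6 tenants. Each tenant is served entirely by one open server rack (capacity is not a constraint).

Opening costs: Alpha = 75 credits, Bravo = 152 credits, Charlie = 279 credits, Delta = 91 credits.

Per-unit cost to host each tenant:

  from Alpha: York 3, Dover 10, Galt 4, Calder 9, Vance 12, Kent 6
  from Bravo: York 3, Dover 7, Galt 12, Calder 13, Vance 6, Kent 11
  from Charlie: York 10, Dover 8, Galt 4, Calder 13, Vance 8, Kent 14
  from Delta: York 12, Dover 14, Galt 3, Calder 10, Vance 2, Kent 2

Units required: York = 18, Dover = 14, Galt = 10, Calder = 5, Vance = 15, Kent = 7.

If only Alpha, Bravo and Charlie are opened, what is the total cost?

Total cost: 875

Each tenant is assigned to its cheapest site among the open ones.
{Alpha, Bravo, Charlie}: York→Alpha 3·18=54, Dover→Bravo 7·14=98, Galt→Alpha 4·10=40, Calder→Alpha 9·5=45, Vance→Bravo 6·15=90, Kent→Alpha 6·7=42. Service 369; fixed 506; total 875.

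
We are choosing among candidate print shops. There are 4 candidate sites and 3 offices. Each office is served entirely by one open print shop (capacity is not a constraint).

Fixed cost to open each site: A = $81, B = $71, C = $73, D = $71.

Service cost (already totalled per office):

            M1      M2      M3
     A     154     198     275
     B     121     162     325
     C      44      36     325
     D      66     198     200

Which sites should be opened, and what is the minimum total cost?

For any fixed open set, each office goes to its cheapest open site; total = fixed + service.
{C, D}: M1→C 44, M2→C 36, M3→D 200. Service 280; fixed 144; total 424.
{C}: service 405 + fixed 73 = 478
{B, C, D}: service 280 + fixed 215 = 495
{A, B, C, D}: service 280 + fixed 296 = 576
No other subset beats 424.

Open C and D; minimum total cost 424.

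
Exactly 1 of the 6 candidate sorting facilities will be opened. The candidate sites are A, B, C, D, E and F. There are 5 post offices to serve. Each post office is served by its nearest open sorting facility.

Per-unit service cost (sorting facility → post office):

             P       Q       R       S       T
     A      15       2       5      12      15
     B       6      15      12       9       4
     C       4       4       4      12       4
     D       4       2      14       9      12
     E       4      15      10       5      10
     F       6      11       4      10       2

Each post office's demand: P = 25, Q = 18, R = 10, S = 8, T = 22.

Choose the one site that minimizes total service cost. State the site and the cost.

Choose C only; total service cost 396.

With exactly 1 open, each post office uses its cheapest among the chosen.
{C}: P→C 4·25=100, Q→C 4·18=72, R→C 4·10=40, S→C 12·8=96, T→C 4·22=88. Service cost 396.
{F}: service cost 512
{D}: service cost 612
Among all 6 size-1 choices, {C} is lowest.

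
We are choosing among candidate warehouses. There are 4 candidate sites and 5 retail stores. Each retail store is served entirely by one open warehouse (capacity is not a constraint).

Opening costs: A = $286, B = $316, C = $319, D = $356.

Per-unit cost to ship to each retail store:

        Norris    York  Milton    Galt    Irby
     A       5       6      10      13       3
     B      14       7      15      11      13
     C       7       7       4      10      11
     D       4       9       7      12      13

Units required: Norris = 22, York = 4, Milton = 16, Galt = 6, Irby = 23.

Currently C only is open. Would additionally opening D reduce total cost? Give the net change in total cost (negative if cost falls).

Current service cost with {C}: 559.
Adding D: each retail store re-picks its cheapest; new service cost 493, saving 66.
Extra fixed cost: 356. Net change = 356 − 66 = 290.
(Totals: 878 → 1168.)

No — net change +290 (cost rises by 290).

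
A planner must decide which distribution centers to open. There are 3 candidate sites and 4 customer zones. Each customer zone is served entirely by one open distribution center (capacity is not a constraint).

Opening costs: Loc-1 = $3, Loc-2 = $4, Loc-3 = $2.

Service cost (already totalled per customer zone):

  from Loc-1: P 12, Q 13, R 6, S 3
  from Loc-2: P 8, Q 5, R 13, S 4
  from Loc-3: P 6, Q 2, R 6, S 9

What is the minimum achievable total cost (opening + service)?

For any fixed open set, each customer zone goes to its cheapest open site; total = fixed + service.
{Loc-1, Loc-3}: P→Loc-3 6, Q→Loc-3 2, R→Loc-1 6, S→Loc-1 3. Service 17; fixed 5; total 22.
{Loc-2, Loc-3}: service 18 + fixed 6 = 24
{Loc-3}: service 23 + fixed 2 = 25
{Loc-1, Loc-2, Loc-3}: service 17 + fixed 9 = 26
No other subset beats 22.

Minimum total cost: 22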